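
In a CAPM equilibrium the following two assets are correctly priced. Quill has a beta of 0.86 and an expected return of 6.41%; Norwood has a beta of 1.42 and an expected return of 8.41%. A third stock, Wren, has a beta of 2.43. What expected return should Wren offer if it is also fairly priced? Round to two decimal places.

MRP (SML slope) = (8.41% − 6.41%) / (1.42 − 0.86) = 2.00% / 0.56 = 3.5714%
R_f (intercept) = 6.41% − 0.86 × 3.5714% = 3.3386%
E(R_Wren) = R_f + β × MRP = 3.3386% + 2.43 × 3.5714% = 12.02%

12.02%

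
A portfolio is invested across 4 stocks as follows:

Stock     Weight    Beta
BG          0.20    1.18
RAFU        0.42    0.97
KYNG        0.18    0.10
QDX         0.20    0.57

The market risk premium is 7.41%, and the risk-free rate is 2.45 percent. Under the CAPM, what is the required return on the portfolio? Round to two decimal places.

8.20%

β_P = Σ w_i β_i = 0.20×1.18 + 0.42×0.97 + 0.18×0.10 + 0.20×0.57 = 0.7754
E(R_P) = R_f + β_P × MRP = 2.45% + 0.7754 × 7.41% = 8.20%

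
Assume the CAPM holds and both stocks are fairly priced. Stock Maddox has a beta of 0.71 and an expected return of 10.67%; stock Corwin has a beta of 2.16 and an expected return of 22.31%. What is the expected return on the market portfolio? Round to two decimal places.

13.00%

Both satisfy E(R) = R_f + β·MRP, so the slope of the SML is
MRP = (22.31% − 10.67%) / (2.16 − 0.71) = 11.64% / 1.45 = 8.0276%
R_f = E(R_Maddox) − β_Maddox·MRP = 10.67% − 0.71 × 8.0276% = 4.9704%
E(R_m) = R_f + MRP = 4.9704% + 8.0276% = 13.00%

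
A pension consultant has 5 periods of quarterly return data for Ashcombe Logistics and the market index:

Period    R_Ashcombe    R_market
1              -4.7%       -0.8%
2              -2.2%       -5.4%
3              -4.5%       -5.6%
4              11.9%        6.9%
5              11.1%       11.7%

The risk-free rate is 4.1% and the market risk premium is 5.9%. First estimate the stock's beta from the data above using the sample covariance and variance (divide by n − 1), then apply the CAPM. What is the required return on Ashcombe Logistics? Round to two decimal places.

10.02%

Mean R_i = (-4.7 − 2.2 − 4.5 + 11.9 + 11.1) / 5 = 2.3200%
Mean R_m = (-0.8 − 5.4 − 5.6 + 6.9 + 11.7) / 5 = 1.3600%
Σ(R_i − R̄_i)(R_m − R̄_m) = 237.0440  ⇒  Cov = 237.0440 / 4 = 59.2610
Σ(R_m − R̄_m)² = 236.4120  ⇒  Var(R_m) = 236.4120 / 4 = 59.1030
β = Cov / Var(R_m) = 59.2610 / 59.1030 = 1.0027
E(R) = R_f + β × MRP = 4.1% + 1.0027 × 5.9% = 10.02%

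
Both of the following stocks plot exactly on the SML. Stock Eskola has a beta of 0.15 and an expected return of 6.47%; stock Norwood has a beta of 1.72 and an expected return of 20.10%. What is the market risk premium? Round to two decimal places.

Both satisfy E(R) = R_f + β·MRP, so the slope of the SML is
MRP = (20.10% − 6.47%) / (1.72 − 0.15) = 13.63% / 1.57 = 8.6815%

8.68%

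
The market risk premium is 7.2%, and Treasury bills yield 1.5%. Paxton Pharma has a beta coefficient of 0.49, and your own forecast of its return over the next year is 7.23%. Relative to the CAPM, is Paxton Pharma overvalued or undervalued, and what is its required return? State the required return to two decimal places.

Required return = R_f + β·MRP = 1.5% + 0.49 × 7.2% = 5.03%
Forecast 7.23% > required 5.03% → the stock plots above the SML → undervalued.

Undervalued; required return 5.03%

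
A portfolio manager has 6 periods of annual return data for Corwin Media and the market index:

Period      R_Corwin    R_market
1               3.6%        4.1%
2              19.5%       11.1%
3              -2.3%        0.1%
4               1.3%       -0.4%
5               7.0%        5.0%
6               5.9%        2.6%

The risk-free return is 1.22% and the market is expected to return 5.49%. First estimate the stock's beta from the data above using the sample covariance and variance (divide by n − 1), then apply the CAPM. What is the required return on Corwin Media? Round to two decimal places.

Mean R_i = (3.6 + 19.5 − 2.3 + 1.3 + 7.0 + 5.9) / 6 = 5.8333%
Mean R_m = (4.1 + 11.1 + 0.1 − 0.4 + 5.0 + 2.6) / 6 = 3.7500%
Σ(R_i − R̄_i)(R_m − R̄_m) = 149.5500  ⇒  Cov = 149.5500 / 5 = 29.9100
Σ(R_m − R̄_m)² = 87.5750  ⇒  Var(R_m) = 87.5750 / 5 = 17.5150
β = Cov / Var(R_m) = 29.9100 / 17.5150 = 1.7077
MRP = 5.49% − 1.22% = 4.27%
E(R) = R_f + β × MRP = 1.22% + 1.7077 × 4.27% = 8.51%

8.51%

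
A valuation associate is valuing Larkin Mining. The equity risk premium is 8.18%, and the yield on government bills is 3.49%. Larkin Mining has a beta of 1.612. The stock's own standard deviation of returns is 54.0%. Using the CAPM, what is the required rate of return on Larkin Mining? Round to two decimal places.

16.68%

E(R) = R_f + β × MRP = 3.49% + 1.612 × 8.18% = 16.68%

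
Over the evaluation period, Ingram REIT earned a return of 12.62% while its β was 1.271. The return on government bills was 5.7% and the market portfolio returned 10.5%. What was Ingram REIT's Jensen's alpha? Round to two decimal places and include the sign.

+0.82%

Market excess return = 10.5% − 5.7% = 4.80%
CAPM benchmark = R_f + β(R_m − R_f) = 5.7% + 1.271 × 4.8% = 11.8008%
α = actual − benchmark = 12.62% − 11.8008% = +0.82%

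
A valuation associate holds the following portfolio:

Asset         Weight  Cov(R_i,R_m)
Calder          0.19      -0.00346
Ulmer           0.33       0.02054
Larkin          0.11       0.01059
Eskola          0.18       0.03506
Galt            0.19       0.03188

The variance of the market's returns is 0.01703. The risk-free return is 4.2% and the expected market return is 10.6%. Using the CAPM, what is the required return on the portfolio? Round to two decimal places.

11.59%

β_Calder = -0.00346 / 0.01703 = -0.2032
β_Ulmer = 0.02054 / 0.01703 = 1.2061
β_Larkin = 0.01059 / 0.01703 = 0.6218
β_Eskola = 0.03506 / 0.01703 = 2.0587
β_Galt = 0.03188 / 0.01703 = 1.8720
β_P = Σ w_i β_i = 0.19×-0.2032 + 0.33×1.2061 + 0.11×0.6218 + 0.18×2.0587 + 0.19×1.8720 = 1.1540
MRP = 10.6% − 4.2% = 6.40%
E(R_P) = R_f + β_P × MRP = 4.2% + 1.1540 × 6.4% = 11.59%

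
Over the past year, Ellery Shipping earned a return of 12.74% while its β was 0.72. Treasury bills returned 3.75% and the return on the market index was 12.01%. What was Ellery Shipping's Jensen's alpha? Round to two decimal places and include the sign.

+3.04%

Market excess return = 12.01% − 3.75% = 8.26%
CAPM benchmark = R_f + β(R_m − R_f) = 3.75% + 0.72 × 8.26% = 9.6972%
α = actual − benchmark = 12.74% − 9.6972% = +3.04%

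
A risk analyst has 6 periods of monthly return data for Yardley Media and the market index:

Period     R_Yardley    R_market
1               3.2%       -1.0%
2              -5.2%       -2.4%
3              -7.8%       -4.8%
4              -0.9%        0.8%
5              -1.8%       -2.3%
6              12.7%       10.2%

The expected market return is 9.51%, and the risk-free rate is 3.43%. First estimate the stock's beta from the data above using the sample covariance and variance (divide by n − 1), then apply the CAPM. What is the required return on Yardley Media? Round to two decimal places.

Mean R_i = (3.2 − 5.2 − 7.8 − 0.9 − 1.8 + 12.7) / 6 = 0.0333%
Mean R_m = (-1.0 − 2.4 − 4.8 + 0.8 − 2.3 + 10.2) / 6 = 0.0833%
Σ(R_i − R̄_i)(R_m − R̄_m) = 179.6633  ⇒  Cov = 179.6633 / 5 = 35.9327
Σ(R_m − R̄_m)² = 139.7283  ⇒  Var(R_m) = 139.7283 / 5 = 27.9457
β = Cov / Var(R_m) = 35.9327 / 27.9457 = 1.2858
MRP = 9.51% − 3.43% = 6.08%
E(R) = R_f + β × MRP = 3.43% + 1.2858 × 6.08% = 11.25%

11.25%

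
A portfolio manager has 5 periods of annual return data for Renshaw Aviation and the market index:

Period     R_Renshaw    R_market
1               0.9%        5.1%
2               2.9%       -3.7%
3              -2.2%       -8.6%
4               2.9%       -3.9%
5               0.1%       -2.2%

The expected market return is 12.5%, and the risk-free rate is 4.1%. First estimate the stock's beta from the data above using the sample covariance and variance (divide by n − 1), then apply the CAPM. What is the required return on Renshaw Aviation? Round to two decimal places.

Mean R_i = (0.9 + 2.9 − 2.2 + 2.9 + 0.1) / 5 = 0.9200%
Mean R_m = (5.1 − 3.7 − 8.6 − 3.9 − 2.2) / 5 = -2.6600%
Σ(R_i − R̄_i)(R_m − R̄_m) = 13.4860  ⇒  Cov = 13.4860 / 4 = 3.3715
Σ(R_m − R̄_m)² = 98.3320  ⇒  Var(R_m) = 98.3320 / 4 = 24.5830
β = Cov / Var(R_m) = 3.3715 / 24.5830 = 0.1371
MRP = 12.5% − 4.1% = 8.40%
E(R) = R_f + β × MRP = 4.1% + 0.1371 × 8.4% = 5.25%

5.25%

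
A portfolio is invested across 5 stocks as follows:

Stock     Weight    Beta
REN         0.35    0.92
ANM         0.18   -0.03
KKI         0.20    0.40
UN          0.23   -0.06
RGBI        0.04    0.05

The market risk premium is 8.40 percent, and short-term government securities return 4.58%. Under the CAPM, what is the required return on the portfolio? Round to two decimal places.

β_P = Σ w_i β_i = 0.35×0.92 + 0.18×-0.03 + 0.20×0.40 + 0.23×-0.06 + 0.04×0.05 = 0.3848
E(R_P) = R_f + β_P × MRP = 4.58% + 0.3848 × 8.40% = 7.81%

7.81%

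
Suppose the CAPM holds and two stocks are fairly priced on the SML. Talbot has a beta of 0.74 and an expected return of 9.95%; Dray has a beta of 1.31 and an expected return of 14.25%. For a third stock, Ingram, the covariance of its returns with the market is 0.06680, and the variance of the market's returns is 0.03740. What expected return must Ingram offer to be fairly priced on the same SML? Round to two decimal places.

17.84%

MRP = (14.25% − 9.95%) / (1.31 − 0.74) = 7.5439%
R_f = 9.95% − 0.74 × 7.5439% = 4.3675%
β_Ingram = Cov / Var(R_m) = 0.06680 / 0.03740 = 1.7861
E(R_Ingram) = R_f + β × MRP = 4.3675% + 1.7861 × 7.5439% = 17.84%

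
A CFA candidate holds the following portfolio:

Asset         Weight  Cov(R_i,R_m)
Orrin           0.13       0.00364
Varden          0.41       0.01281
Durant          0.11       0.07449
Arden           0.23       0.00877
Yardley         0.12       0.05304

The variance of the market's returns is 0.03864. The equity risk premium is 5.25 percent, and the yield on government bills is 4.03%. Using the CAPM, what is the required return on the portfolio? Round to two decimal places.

7.06%

β_Orrin = 0.00364 / 0.03864 = 0.0942
β_Varden = 0.01281 / 0.03864 = 0.3315
β_Durant = 0.07449 / 0.03864 = 1.9278
β_Arden = 0.00877 / 0.03864 = 0.2270
β_Yardley = 0.05304 / 0.03864 = 1.3727
β_P = Σ w_i β_i = 0.13×0.0942 + 0.41×0.3315 + 0.11×1.9278 + 0.23×0.2270 + 0.12×1.3727 = 0.5772
E(R_P) = R_f + β_P × MRP = 4.03% + 0.5772 × 5.25% = 7.06%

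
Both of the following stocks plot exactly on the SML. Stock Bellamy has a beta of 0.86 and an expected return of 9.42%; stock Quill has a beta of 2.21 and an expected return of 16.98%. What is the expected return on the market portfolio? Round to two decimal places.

Both satisfy E(R) = R_f + β·MRP, so the slope of the SML is
MRP = (16.98% − 9.42%) / (2.21 − 0.86) = 7.56% / 1.35 = 5.6000%
R_f = E(R_Bellamy) − β_Bellamy·MRP = 9.42% − 0.86 × 5.6000% = 4.6040%
E(R_m) = R_f + MRP = 4.6040% + 5.6000% = 10.20%

10.20%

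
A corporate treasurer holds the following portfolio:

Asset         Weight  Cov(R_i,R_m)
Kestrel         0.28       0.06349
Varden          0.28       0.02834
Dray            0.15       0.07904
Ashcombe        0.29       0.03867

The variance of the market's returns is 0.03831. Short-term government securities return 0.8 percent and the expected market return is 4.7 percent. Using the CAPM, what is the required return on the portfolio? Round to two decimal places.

5.77%

β_Kestrel = 0.06349 / 0.03831 = 1.6573
β_Varden = 0.02834 / 0.03831 = 0.7398
β_Dray = 0.07904 / 0.03831 = 2.0632
β_Ashcombe = 0.03867 / 0.03831 = 1.0094
β_P = Σ w_i β_i = 0.28×1.6573 + 0.28×0.7398 + 0.15×2.0632 + 0.29×1.0094 = 1.2734
MRP = 4.7% − 0.8% = 3.90%
E(R_P) = R_f + β_P × MRP = 0.8% + 1.2734 × 3.9% = 5.77%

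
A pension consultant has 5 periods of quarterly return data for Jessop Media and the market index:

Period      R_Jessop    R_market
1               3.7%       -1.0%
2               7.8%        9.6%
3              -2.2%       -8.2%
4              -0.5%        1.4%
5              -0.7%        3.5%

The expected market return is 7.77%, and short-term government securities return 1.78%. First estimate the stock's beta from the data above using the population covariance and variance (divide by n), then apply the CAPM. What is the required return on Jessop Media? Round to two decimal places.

4.53%

Mean R_i = (3.7 + 7.8 − 2.2 − 0.5 − 0.7) / 5 = 1.6200%
Mean R_m = (-1.0 + 9.6 − 8.2 + 1.4 + 3.5) / 5 = 1.0600%
Σ(R_i − R̄_i)(R_m − R̄_m) = 77.4840  ⇒  Cov = 77.4840 / 5 = 15.4968
Σ(R_m − R̄_m)² = 168.9920  ⇒  Var(R_m) = 168.9920 / 5 = 33.7984
β = Cov / Var(R_m) = 15.4968 / 33.7984 = 0.4585
MRP = 7.77% − 1.78% = 5.99%
E(R) = R_f + β × MRP = 1.78% + 0.4585 × 5.99% = 4.53%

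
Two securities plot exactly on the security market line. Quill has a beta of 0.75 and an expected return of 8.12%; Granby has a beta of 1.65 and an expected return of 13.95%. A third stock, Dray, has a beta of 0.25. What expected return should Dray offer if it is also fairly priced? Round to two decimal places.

4.88%

MRP (SML slope) = (13.95% − 8.12%) / (1.65 − 0.75) = 5.83% / 0.90 = 6.4778%
R_f (intercept) = 8.12% − 0.75 × 6.4778% = 3.2617%
E(R_Dray) = R_f + β × MRP = 3.2617% + 0.25 × 6.4778% = 4.88%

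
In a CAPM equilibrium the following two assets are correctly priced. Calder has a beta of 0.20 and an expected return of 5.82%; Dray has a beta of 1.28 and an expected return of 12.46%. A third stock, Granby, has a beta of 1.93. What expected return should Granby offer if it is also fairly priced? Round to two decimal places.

MRP (SML slope) = (12.46% − 5.82%) / (1.28 − 0.20) = 6.64% / 1.08 = 6.1481%
R_f (intercept) = 5.82% − 0.20 × 6.1481% = 4.5904%
E(R_Granby) = R_f + β × MRP = 4.5904% + 1.93 × 6.1481% = 16.46%

16.46%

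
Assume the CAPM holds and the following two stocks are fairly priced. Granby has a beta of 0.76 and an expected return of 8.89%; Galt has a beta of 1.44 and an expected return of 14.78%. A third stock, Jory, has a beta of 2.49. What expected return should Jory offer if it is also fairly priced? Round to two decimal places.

MRP (SML slope) = (14.78% − 8.89%) / (1.44 − 0.76) = 5.89% / 0.68 = 8.6618%
R_f (intercept) = 8.89% − 0.76 × 8.6618% = 2.3070%
E(R_Jory) = R_f + β × MRP = 2.3070% + 2.49 × 8.6618% = 23.87%

23.87%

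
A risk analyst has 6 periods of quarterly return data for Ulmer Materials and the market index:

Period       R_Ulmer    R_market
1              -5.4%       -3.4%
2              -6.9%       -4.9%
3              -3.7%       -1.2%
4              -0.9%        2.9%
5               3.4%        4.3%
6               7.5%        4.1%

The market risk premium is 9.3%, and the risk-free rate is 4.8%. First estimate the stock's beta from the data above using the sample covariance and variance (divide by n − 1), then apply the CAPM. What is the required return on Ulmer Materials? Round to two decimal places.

Mean R_i = (-5.4 − 6.9 − 3.7 − 0.9 + 3.4 + 7.5) / 6 = -1.0000%
Mean R_m = (-3.4 − 4.9 − 1.2 + 2.9 + 4.3 + 4.1) / 6 = 0.3000%
Σ(R_i − R̄_i)(R_m − R̄_m) = 101.1700  ⇒  Cov = 101.1700 / 5 = 20.2340
Σ(R_m − R̄_m)² = 80.1800  ⇒  Var(R_m) = 80.1800 / 5 = 16.0360
β = Cov / Var(R_m) = 20.2340 / 16.0360 = 1.2618
E(R) = R_f + β × MRP = 4.8% + 1.2618 × 9.3% = 16.53%

16.53%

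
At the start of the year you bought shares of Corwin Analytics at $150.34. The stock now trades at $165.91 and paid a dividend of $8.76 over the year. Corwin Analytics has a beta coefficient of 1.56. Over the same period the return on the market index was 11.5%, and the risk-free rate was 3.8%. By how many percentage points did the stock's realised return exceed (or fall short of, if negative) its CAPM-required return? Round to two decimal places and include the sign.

+0.37%

Realised HPR = (P1 + D1 − P0) / P0 = (165.91 + 8.76 − 150.34) / 150.34 = 24.33 / 150.34 = 16.1833%
MRP = 11.5% − 3.8% = 7.70%
CAPM required = R_f + β·MRP = 3.8% + 1.56 × 7.7% = 15.8120%
α = realised − required = 16.1833% − 15.8120% = +0.37%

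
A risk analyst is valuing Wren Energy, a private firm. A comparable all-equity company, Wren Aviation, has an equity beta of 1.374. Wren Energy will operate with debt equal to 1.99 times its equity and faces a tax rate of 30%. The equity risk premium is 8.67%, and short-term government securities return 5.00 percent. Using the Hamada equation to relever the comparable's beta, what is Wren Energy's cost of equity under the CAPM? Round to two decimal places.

β_L = β_U × [1 + (1 − t)(D/E)] = 1.374 × [1 + (1 − 0.30) × 1.99]
    = 1.374 × [1 + 0.70 × 1.99] = 1.374 × 2.3930 = 3.2880
E(R) = R_f + β_L × MRP = 5.00% + 3.2880 × 8.67% = 33.51%

33.51%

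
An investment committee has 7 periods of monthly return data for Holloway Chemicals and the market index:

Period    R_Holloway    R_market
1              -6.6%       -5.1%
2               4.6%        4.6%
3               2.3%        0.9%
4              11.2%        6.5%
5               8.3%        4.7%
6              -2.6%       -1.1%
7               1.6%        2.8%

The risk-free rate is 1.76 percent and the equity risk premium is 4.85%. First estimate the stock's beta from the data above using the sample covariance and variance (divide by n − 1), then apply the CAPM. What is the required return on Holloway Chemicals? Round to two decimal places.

Mean R_i = (-6.6 + 4.6 + 2.3 + 11.2 + 8.3 − 2.6 + 1.6) / 7 = 2.6857%
Mean R_m = (-5.1 + 4.6 + 0.9 + 6.5 + 4.7 − 1.1 + 2.8) / 7 = 1.9000%
Σ(R_i − R̄_i)(R_m − R̄_m) = 140.3200  ⇒  Cov = 140.3200 / 6 = 23.3867
Σ(R_m − R̄_m)² = 96.1000  ⇒  Var(R_m) = 96.1000 / 6 = 16.0167
β = Cov / Var(R_m) = 23.3867 / 16.0167 = 1.4601
E(R) = R_f + β × MRP = 1.76% + 1.4601 × 4.85% = 8.84%

8.84%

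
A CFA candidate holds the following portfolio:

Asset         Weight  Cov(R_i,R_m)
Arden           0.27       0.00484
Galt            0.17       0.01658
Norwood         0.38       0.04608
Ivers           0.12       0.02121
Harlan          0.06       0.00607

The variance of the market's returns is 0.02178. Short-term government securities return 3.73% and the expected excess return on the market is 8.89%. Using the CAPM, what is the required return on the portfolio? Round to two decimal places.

13.75%

β_Arden = 0.00484 / 0.02178 = 0.2222
β_Galt = 0.01658 / 0.02178 = 0.7612
β_Norwood = 0.04608 / 0.02178 = 2.1157
β_Ivers = 0.02121 / 0.02178 = 0.9738
β_Harlan = 0.00607 / 0.02178 = 0.2787
β_P = Σ w_i β_i = 0.27×0.2222 + 0.17×0.7612 + 0.38×2.1157 + 0.12×0.9738 + 0.06×0.2787 = 1.1269
E(R_P) = R_f + β_P × MRP = 3.73% + 1.1269 × 8.89% = 13.75%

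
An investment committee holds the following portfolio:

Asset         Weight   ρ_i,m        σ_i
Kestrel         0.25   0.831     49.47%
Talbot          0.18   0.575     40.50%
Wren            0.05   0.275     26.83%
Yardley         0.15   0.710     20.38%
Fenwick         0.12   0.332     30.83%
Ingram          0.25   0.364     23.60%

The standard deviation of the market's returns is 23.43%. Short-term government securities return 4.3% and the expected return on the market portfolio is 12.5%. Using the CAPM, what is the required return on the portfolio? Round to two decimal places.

β_Kestrel = 0.831 × 49.47% / 23.43% = 1.7546
β_Talbot = 0.575 × 40.50% / 23.43% = 0.9939
β_Wren = 0.275 × 26.83% / 23.43% = 0.3149
β_Yardley = 0.710 × 20.38% / 23.43% = 0.6176
β_Fenwick = 0.332 × 30.83% / 23.43% = 0.4369
β_Ingram = 0.364 × 23.60% / 23.43% = 0.3666
β_P = Σ w_i β_i = 0.25×1.7546 + 0.18×0.9939 + 0.05×0.3149 + 0.15×0.6176 + 0.12×0.4369 + 0.25×0.3666 = 0.8700
MRP = 12.5% − 4.3% = 8.20%
E(R_P) = R_f + β_P × MRP = 4.3% + 0.8700 × 8.2% = 11.43%

11.43%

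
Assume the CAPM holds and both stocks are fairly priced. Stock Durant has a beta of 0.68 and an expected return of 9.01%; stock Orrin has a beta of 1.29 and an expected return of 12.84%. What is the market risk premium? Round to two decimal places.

Both satisfy E(R) = R_f + β·MRP, so the slope of the SML is
MRP = (12.84% − 9.01%) / (1.29 − 0.68) = 3.83% / 0.61 = 6.2787%

6.28%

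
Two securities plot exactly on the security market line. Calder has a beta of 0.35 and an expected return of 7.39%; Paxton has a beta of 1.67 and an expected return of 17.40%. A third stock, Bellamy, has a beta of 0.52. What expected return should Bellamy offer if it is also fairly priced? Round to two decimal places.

8.68%

MRP (SML slope) = (17.40% − 7.39%) / (1.67 − 0.35) = 10.01% / 1.32 = 7.5833%
R_f (intercept) = 7.39% − 0.35 × 7.5833% = 4.7358%
E(R_Bellamy) = R_f + β × MRP = 4.7358% + 0.52 × 7.5833% = 8.68%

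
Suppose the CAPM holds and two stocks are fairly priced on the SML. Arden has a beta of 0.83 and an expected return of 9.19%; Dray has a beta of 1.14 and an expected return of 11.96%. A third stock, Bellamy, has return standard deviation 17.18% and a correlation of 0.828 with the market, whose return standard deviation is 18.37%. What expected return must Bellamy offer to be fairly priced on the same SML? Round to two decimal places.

MRP = (11.96% − 9.19%) / (1.14 − 0.83) = 8.9355%
R_f = 9.19% − 0.83 × 8.9355% = 1.7735%
β_Bellamy = ρ·σ_i/σ_m = 0.828 × 17.18 / 18.37 = 0.7744
E(R_Bellamy) = R_f + β × MRP = 1.7735% + 0.7744 × 8.9355% = 8.69%

8.69%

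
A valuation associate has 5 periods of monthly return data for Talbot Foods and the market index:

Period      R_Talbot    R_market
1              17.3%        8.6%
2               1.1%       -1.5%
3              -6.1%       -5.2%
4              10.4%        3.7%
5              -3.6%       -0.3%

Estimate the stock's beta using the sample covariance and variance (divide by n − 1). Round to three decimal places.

Mean R_i = (17.3 + 1.1 − 6.1 + 10.4 − 3.6) / 5 = 3.8200%
Mean R_m = (8.6 − 1.5 − 5.2 + 3.7 − 0.3) / 5 = 1.0600%
Σ(R_i − R̄_i)(R_m − R̄_m) = 198.1640  ⇒  Cov = 198.1640 / 4 = 49.5410
Σ(R_m − R̄_m)² = 111.4120  ⇒  Var(R_m) = 111.4120 / 4 = 27.8530
β = Cov / Var(R_m) = 49.5410 / 27.8530 = 1.7787

1.779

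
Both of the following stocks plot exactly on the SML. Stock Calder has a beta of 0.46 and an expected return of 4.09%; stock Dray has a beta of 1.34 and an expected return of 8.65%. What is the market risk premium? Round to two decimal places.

Both satisfy E(R) = R_f + β·MRP, so the slope of the SML is
MRP = (8.65% − 4.09%) / (1.34 − 0.46) = 4.56% / 0.88 = 5.1818%

5.18%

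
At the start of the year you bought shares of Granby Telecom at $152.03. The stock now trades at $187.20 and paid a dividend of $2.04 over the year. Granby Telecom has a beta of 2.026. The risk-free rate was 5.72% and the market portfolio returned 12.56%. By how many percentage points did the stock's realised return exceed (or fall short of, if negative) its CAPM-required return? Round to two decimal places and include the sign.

+4.90%

Realised HPR = (P1 + D1 − P0) / P0 = (187.20 + 2.04 − 152.03) / 152.03 = 37.21 / 152.03 = 24.4754%
MRP = 12.56% − 5.72% = 6.84%
CAPM required = R_f + β·MRP = 5.72% + 2.026 × 6.84% = 19.57784%
α = realised − required = 24.4754% − 19.57784% = +4.90%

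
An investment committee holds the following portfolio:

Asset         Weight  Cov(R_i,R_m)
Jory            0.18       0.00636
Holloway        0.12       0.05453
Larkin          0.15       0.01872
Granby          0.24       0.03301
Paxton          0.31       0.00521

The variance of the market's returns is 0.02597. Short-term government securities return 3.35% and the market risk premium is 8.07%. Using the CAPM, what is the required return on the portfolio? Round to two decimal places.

β_Jory = 0.00636 / 0.02597 = 0.2449
β_Holloway = 0.05453 / 0.02597 = 2.0997
β_Larkin = 0.01872 / 0.02597 = 0.7208
β_Granby = 0.03301 / 0.02597 = 1.2711
β_Paxton = 0.00521 / 0.02597 = 0.2006
β_P = Σ w_i β_i = 0.18×0.2449 + 0.12×2.0997 + 0.15×0.7208 + 0.24×1.2711 + 0.31×0.2006 = 0.7714
E(R_P) = R_f + β_P × MRP = 3.35% + 0.7714 × 8.07% = 9.58%

9.58%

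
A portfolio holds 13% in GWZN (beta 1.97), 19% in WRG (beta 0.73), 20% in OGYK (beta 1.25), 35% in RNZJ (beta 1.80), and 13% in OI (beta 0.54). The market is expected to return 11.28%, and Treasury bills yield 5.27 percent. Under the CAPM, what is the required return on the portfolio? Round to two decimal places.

13.35%

β_P = Σ w_i β_i = 0.13×1.97 + 0.19×0.73 + 0.20×1.25 + 0.35×1.80 + 0.13×0.54 = 1.3450
MRP = 11.28% − 5.27% = 6.01%
E(R_P) = R_f + β_P × MRP = 5.27% + 1.3450 × 6.01% = 13.35%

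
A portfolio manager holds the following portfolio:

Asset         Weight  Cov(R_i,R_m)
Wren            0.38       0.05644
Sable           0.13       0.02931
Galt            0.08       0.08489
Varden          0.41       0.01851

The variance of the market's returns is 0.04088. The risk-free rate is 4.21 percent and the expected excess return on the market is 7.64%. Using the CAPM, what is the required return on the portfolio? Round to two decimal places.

11.62%

β_Wren = 0.05644 / 0.04088 = 1.3806
β_Sable = 0.02931 / 0.04088 = 0.7170
β_Galt = 0.08489 / 0.04088 = 2.0766
β_Varden = 0.01851 / 0.04088 = 0.4528
β_P = Σ w_i β_i = 0.38×1.3806 + 0.13×0.7170 + 0.08×2.0766 + 0.41×0.4528 = 0.9696
E(R_P) = R_f + β_P × MRP = 4.21% + 0.9696 × 7.64% = 11.62%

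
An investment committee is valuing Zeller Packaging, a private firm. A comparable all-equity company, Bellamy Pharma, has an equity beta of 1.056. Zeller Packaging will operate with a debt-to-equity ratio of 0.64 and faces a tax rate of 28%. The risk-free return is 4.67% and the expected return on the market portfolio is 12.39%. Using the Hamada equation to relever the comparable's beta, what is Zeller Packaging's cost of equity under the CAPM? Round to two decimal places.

β_L = β_U × [1 + (1 − t)(D/E)] = 1.056 × [1 + (1 − 0.28) × 0.64]
    = 1.056 × [1 + 0.72 × 0.64] = 1.056 × 1.4608 = 1.5426
MRP = 12.39% − 4.67% = 7.72%
E(R) = R_f + β_L × MRP = 4.67% + 1.5426 × 7.72% = 16.58%

16.58%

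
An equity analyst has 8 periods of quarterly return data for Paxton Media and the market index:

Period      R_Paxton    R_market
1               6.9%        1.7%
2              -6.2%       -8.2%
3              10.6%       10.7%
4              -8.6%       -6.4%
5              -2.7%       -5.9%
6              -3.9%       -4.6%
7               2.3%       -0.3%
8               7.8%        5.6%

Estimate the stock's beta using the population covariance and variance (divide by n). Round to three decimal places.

Mean R_i = (6.9 − 6.2 + 10.6 − 8.6 − 2.7 − 3.9 + 2.3 + 7.8) / 8 = 0.7750%
Mean R_m = (1.7 − 8.2 + 10.7 − 6.4 − 5.9 − 4.6 − 0.3 + 5.6) / 8 = -0.9250%
Σ(R_i − R̄_i)(R_m − R̄_m) = 313.6250  ⇒  Cov = 313.6250 / 8 = 39.2031
Σ(R_m − R̄_m)² = 306.1550  ⇒  Var(R_m) = 306.1550 / 8 = 38.2694
β = Cov / Var(R_m) = 39.2031 / 38.2694 = 1.0244

1.024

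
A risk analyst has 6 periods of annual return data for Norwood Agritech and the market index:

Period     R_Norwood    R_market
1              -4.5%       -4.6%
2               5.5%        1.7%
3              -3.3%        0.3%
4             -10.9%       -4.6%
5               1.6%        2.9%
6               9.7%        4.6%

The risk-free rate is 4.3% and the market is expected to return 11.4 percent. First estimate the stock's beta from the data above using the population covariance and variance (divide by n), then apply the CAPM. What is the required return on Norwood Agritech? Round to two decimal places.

16.49%

Mean R_i = (-4.5 + 5.5 − 3.3 − 10.9 + 1.6 + 9.7) / 6 = -0.3167%
Mean R_m = (-4.6 + 1.7 + 0.3 − 4.6 + 2.9 + 4.6) / 6 = 0.0500%
Σ(R_i − R̄_i)(R_m − R̄_m) = 128.5550  ⇒  Cov = 128.5550 / 6 = 21.4258
Σ(R_m − R̄_m)² = 74.8550  ⇒  Var(R_m) = 74.8550 / 6 = 12.4758
β = Cov / Var(R_m) = 21.4258 / 12.4758 = 1.7174
MRP = 11.4% − 4.3% = 7.10%
E(R) = R_f + β × MRP = 4.3% + 1.7174 × 7.1% = 16.49%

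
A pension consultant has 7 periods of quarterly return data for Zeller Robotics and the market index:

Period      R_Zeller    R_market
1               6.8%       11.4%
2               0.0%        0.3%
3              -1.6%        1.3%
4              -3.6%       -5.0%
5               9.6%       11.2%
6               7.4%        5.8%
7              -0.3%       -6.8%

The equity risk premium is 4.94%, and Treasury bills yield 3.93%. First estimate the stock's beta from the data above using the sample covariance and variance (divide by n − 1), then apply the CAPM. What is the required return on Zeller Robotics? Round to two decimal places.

7.04%

Mean R_i = (6.8 + 0.0 − 1.6 − 3.6 + 9.6 + 7.4 − 0.3) / 7 = 2.6143%
Mean R_m = (11.4 + 0.3 + 1.3 − 5.0 + 11.2 + 5.8 − 6.8) / 7 = 2.6000%
Σ(R_i − R̄_i)(R_m − R̄_m) = 198.3400  ⇒  Cov = 198.3400 / 6 = 33.0567
Σ(R_m − R̄_m)² = 314.7400  ⇒  Var(R_m) = 314.7400 / 6 = 52.4567
β = Cov / Var(R_m) = 33.0567 / 52.4567 = 0.6302
E(R) = R_f + β × MRP = 3.93% + 0.6302 × 4.94% = 7.04%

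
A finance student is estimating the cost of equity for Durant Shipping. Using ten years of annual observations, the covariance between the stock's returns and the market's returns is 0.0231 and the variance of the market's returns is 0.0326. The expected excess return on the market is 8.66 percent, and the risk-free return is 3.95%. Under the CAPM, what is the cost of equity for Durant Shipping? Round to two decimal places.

10.09%

β = Cov(R_i, R_m) / Var(R_m) = 0.0231 / 0.0326 = 0.7086
E(R) = R_f + β × MRP = 3.95% + 0.7086 × 8.66% = 10.09%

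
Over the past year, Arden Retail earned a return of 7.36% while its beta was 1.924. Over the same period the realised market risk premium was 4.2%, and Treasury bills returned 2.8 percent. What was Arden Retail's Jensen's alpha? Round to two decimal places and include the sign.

CAPM benchmark = R_f + β(R_m − R_f) = 2.8% + 1.924 × 4.2% = 10.8808%
α = actual − benchmark = 7.36% − 10.8808% = -3.52%

-3.52%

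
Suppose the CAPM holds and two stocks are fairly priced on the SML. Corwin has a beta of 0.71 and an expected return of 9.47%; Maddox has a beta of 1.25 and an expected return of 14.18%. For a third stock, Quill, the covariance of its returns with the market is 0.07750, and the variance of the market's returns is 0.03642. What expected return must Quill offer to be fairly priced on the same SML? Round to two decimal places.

MRP = (14.18% − 9.47%) / (1.25 − 0.71) = 8.7222%
R_f = 9.47% − 0.71 × 8.7222% = 3.2772%
β_Quill = Cov / Var(R_m) = 0.07750 / 0.03642 = 2.1280
E(R_Quill) = R_f + β × MRP = 3.2772% + 2.1280 × 8.7222% = 21.84%

21.84%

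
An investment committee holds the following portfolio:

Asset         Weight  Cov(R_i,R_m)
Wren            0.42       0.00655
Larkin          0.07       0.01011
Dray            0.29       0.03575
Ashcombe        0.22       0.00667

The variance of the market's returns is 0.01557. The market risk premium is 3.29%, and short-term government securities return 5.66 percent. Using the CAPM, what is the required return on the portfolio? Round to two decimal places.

β_Wren = 0.00655 / 0.01557 = 0.4207
β_Larkin = 0.01011 / 0.01557 = 0.6493
β_Dray = 0.03575 / 0.01557 = 2.2961
β_Ashcombe = 0.00667 / 0.01557 = 0.4284
β_P = Σ w_i β_i = 0.42×0.4207 + 0.07×0.6493 + 0.29×2.2961 + 0.22×0.4284 = 0.9823
E(R_P) = R_f + β_P × MRP = 5.66% + 0.9823 × 3.29% = 8.89%

8.89%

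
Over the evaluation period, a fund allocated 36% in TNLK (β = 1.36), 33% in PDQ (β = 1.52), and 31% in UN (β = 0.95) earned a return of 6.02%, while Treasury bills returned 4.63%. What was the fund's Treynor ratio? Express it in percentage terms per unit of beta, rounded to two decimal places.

β_P = 0.36×1.36 + 0.33×1.52 + 0.31×0.95 = 1.2857
Treynor = (R_P − R_f) / β_P = (6.02% − 4.63%) / 1.2857 = 1.39% / 1.2857 = 1.08%

1.08%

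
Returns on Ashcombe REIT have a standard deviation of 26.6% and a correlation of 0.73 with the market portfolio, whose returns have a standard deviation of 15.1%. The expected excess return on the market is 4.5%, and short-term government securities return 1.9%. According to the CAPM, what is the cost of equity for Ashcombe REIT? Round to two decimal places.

β = ρ × σ_i / σ_m = 0.73 × 26.6% / 15.1% = 1.2860
E(R) = 1.9% + 1.2860 × 4.5% = 7.69%

7.69%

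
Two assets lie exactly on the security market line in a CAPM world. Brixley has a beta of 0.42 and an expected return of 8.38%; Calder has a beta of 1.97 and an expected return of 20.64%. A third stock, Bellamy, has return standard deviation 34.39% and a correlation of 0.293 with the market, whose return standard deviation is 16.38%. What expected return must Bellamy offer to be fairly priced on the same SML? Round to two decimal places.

MRP = (20.64% − 8.38%) / (1.97 − 0.42) = 7.9097%
R_f = 8.38% − 0.42 × 7.9097% = 5.0579%
β_Bellamy = ρ·σ_i/σ_m = 0.293 × 34.39 / 16.38 = 0.6152
E(R_Bellamy) = R_f + β × MRP = 5.0579% + 0.6152 × 7.9097% = 9.92%

9.92%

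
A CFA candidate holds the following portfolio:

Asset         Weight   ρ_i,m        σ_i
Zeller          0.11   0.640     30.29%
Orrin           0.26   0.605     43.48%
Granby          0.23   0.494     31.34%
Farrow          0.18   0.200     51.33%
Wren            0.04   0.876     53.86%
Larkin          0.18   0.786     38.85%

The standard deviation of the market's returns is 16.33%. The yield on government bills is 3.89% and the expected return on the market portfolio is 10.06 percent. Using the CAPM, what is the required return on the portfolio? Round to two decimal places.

β_Zeller = 0.640 × 30.29% / 16.33% = 1.1871
β_Orrin = 0.605 × 43.48% / 16.33% = 1.6109
β_Granby = 0.494 × 31.34% / 16.33% = 0.9481
β_Farrow = 0.200 × 51.33% / 16.33% = 0.6287
β_Wren = 0.876 × 53.86% / 16.33% = 2.8892
β_Larkin = 0.786 × 38.85% / 16.33% = 1.8699
β_P = Σ w_i β_i = 0.11×1.1871 + 0.26×1.6109 + 0.23×0.9481 + 0.18×0.6287 + 0.04×2.8892 + 0.18×1.8699 = 1.3328
MRP = 10.06% − 3.89% = 6.17%
E(R_P) = R_f + β_P × MRP = 3.89% + 1.3328 × 6.17% = 12.11%

12.11%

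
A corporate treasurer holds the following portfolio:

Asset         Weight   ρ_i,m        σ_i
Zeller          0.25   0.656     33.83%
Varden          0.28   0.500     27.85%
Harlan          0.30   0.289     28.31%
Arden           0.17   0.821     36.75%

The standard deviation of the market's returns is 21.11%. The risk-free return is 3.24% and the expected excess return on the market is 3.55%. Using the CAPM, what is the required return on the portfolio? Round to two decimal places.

6.10%

β_Zeller = 0.656 × 33.83% / 21.11% = 1.0513
β_Varden = 0.500 × 27.85% / 21.11% = 0.6596
β_Harlan = 0.289 × 28.31% / 21.11% = 0.3876
β_Arden = 0.821 × 36.75% / 21.11% = 1.4293
β_P = Σ w_i β_i = 0.25×1.0513 + 0.28×0.6596 + 0.30×0.3876 + 0.17×1.4293 = 0.8068
E(R_P) = R_f + β_P × MRP = 3.24% + 0.8068 × 3.55% = 6.10%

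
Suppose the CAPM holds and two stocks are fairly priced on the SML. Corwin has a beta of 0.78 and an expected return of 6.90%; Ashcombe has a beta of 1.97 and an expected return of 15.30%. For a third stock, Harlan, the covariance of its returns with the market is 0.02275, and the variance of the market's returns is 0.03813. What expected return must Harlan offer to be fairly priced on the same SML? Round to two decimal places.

5.61%

MRP = (15.30% − 6.90%) / (1.97 − 0.78) = 7.0588%
R_f = 6.90% − 0.78 × 7.0588% = 1.3941%
β_Harlan = Cov / Var(R_m) = 0.02275 / 0.03813 = 0.5966
E(R_Harlan) = R_f + β × MRP = 1.3941% + 0.5966 × 7.0588% = 5.61%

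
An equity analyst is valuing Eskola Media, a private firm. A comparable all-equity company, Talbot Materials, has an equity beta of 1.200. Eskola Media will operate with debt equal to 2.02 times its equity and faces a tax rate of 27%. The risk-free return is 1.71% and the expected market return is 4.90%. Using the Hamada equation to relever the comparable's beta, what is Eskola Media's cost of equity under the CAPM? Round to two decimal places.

β_L = β_U × [1 + (1 − t)(D/E)] = 1.200 × [1 + (1 − 0.27) × 2.02]
    = 1.200 × [1 + 0.73 × 2.02] = 1.200 × 2.4746 = 2.9695
MRP = 4.90% − 1.71% = 3.19%
E(R) = R_f + β_L × MRP = 1.71% + 2.9695 × 3.19% = 11.18%

11.18%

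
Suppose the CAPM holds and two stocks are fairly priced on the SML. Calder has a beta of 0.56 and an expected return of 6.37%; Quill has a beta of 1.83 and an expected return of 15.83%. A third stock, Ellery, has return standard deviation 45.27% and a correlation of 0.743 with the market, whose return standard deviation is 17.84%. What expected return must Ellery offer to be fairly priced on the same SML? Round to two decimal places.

MRP = (15.83% − 6.37%) / (1.83 − 0.56) = 7.4488%
R_f = 6.37% − 0.56 × 7.4488% = 2.1987%
β_Ellery = ρ·σ_i/σ_m = 0.743 × 45.27 / 17.84 = 1.8854
E(R_Ellery) = R_f + β × MRP = 2.1987% + 1.8854 × 7.4488% = 16.24%

16.24%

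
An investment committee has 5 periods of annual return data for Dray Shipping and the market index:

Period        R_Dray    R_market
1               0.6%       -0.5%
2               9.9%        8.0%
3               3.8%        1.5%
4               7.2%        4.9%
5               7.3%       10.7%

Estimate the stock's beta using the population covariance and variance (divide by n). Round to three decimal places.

Mean R_i = (0.6 + 9.9 + 3.8 + 7.2 + 7.3) / 5 = 5.7600%
Mean R_m = (-0.5 + 8.0 + 1.5 + 4.9 + 10.7) / 5 = 4.9200%
Σ(R_i − R̄_i)(R_m − R̄_m) = 56.2940  ⇒  Cov = 56.2940 / 5 = 11.2588
Σ(R_m − R̄_m)² = 83.9680  ⇒  Var(R_m) = 83.9680 / 5 = 16.7936
β = Cov / Var(R_m) = 11.2588 / 16.7936 = 0.6704

0.670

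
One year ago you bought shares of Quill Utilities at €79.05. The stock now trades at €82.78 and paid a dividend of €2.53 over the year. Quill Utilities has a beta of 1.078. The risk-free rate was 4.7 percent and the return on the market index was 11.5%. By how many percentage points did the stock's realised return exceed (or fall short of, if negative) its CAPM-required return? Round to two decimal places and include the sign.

Realised HPR = (P1 + D1 − P0) / P0 = (82.78 + 2.53 − 79.05) / 79.05 = 6.26 / 79.05 = 7.9190%
MRP = 11.5% − 4.7% = 6.80%
CAPM required = R_f + β·MRP = 4.7% + 1.078 × 6.8% = 12.0304%
α = realised − required = 7.9190% − 12.0304% = -4.11%

-4.11%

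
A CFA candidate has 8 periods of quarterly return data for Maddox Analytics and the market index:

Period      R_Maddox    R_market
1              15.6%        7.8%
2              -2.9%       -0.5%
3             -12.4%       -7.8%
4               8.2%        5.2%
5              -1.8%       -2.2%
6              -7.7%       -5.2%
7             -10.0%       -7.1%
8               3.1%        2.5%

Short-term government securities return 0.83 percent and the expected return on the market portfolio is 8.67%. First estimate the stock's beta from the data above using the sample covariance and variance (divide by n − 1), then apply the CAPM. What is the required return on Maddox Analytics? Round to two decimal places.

13.67%

Mean R_i = (15.6 − 2.9 − 12.4 + 8.2 − 1.8 − 7.7 − 10.0 + 3.1) / 8 = -0.9875%
Mean R_m = (7.8 − 0.5 − 7.8 + 5.2 − 2.2 − 5.2 − 7.1 + 2.5) / 8 = -0.9125%
Σ(R_i − R̄_i)(R_m − R̄_m) = 378.0313  ⇒  Cov = 378.0313 / 7 = 54.0045
Σ(R_m − R̄_m)² = 230.8488  ⇒  Var(R_m) = 230.8488 / 7 = 32.9784
β = Cov / Var(R_m) = 54.0045 / 32.9784 = 1.6376
MRP = 8.67% − 0.83% = 7.84%
E(R) = R_f + β × MRP = 0.83% + 1.6376 × 7.84% = 13.67%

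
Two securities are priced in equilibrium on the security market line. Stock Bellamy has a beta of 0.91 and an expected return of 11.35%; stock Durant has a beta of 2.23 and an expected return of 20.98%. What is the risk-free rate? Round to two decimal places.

4.71%

Both satisfy E(R) = R_f + β·MRP, so the slope of the SML is
MRP = (20.98% − 11.35%) / (2.23 − 0.91) = 9.63% / 1.32 = 7.2955%
R_f = E(R_Bellamy) − β_Bellamy·MRP = 11.35% − 0.91 × 7.2955% = 4.7111%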